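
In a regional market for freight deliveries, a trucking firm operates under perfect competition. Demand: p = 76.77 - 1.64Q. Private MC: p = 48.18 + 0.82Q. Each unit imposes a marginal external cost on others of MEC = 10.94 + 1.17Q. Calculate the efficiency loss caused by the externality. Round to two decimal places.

Market equilibrium (private): 48.18 + 0.82Q = 76.77 - 1.64Q → Q_m = 11.6220.
Social marginal cost = private MC + MEC = 59.12 + 1.99Q.
Set SMC = demand: 59.12 + 1.99Q = 76.77 - 1.64Q → Q* = 4.8623.
The welfare-loss triangle has base |Q_m − Q*| and height MEC(Q_m) (the vertical gap between SMC and demand is zero at Q* and MEC at Q_m).
DWL = ½ × 6.7597 × 24.5377 = 82.9337.

DWL = 82.93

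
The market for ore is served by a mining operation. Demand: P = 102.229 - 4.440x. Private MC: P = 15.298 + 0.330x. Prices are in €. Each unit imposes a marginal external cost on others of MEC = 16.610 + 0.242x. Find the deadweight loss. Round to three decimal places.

Market equilibrium (private): 15.298 + 0.330x = 102.229 - 4.440x → x_m = 18.2245.
Social marginal cost = private MC + MEC = 31.908 + 0.572x.
Set SMC = demand: 31.908 + 0.572x = 102.229 - 4.440x → x* = 14.0305.
Between x* and x_m the wedge SMC − demand runs linearly from 0 to MEC(x_m), so the loss is a triangle.
DWL = ½ × 4.1940 × 21.0203 = 44.0796.

DWL = €44.080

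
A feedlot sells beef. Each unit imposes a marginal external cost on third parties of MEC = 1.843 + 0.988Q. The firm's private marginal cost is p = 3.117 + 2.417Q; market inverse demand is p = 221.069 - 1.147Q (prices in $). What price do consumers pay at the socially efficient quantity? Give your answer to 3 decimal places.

P = $166.614

Social marginal cost = private MC + MEC = 4.960 + 3.405Q.
Set SMC = demand: 4.960 + 3.405Q = 221.069 - 1.147Q → Q* = 47.4756.
Consumer price on the demand curve at Q*: 221.069 − 1.147×47.4756 = 166.6145.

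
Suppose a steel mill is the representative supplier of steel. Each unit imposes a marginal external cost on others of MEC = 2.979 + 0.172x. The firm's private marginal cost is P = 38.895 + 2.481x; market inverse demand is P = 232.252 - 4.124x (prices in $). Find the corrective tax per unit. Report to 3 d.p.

Social marginal cost = private MC + MEC = 41.874 + 2.653x.
Set SMC = demand: 41.874 + 2.653x = 232.252 - 4.124x → x* = 28.0918.
The Pigouvian tax equals MEC at x*: 2.979 + 0.172×28.0918 = 7.8108.

tax = $7.811 per unit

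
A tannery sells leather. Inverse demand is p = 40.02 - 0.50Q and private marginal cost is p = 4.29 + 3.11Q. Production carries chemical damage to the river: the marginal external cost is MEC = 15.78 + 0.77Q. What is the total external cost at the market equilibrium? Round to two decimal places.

Market equilibrium (private): 4.29 + 3.11Q = 40.02 - 0.50Q → Q_m = 9.8975.
Total external cost = ∫₀^{Q_m} (15.78 + 0.77Q) dQ = 15.78×9.8975 + ½×0.77×9.8975² = 193.8973.

193.90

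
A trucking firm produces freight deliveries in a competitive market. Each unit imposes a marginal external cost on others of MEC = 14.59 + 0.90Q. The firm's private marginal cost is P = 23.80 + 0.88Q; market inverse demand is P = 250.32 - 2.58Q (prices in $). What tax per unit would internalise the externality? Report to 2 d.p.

tax = $58.34 per unit

Social marginal cost = private MC + MEC = 38.39 + 1.78Q.
Set SMC = demand: 38.39 + 1.78Q = 250.32 - 2.58Q → Q* = 48.6078.
The Pigouvian tax equals MEC at Q*: 14.59 + 0.90×48.6078 = 58.3370.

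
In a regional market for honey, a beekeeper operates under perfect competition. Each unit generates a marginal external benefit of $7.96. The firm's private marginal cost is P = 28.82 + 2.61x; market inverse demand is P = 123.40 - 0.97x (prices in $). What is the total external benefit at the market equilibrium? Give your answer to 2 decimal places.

Market equilibrium (private): 28.82 + 2.61x = 123.40 - 0.97x → x_m = 26.4190.
Total external benefit = MEB × x_m = 7.96 × 26.4190 = 210.2952.

$210.30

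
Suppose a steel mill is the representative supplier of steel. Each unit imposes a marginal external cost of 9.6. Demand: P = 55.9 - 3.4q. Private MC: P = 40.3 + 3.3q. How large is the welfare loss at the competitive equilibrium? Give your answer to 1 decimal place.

DWL = 6.9

Market equilibrium (private): 40.3 + 3.3q = 55.9 - 3.4q → q_m = 2.3284.
Social marginal cost = private MC + MEC = 49.9 + 3.3q.
Set SMC = demand: 49.9 + 3.3q = 55.9 - 3.4q → q* = 0.8955.
Between q* and q_m the wedge SMC − demand runs linearly from 0 to MEC(q_m), so the loss is a triangle.
DWL = ½ × 1.4329 × 9.6000 = 6.8779.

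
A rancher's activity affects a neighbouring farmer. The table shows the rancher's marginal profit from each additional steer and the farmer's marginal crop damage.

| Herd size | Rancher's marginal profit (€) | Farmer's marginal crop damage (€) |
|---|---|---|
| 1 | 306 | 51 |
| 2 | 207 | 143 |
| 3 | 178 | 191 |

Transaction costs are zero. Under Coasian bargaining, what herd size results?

2

Bargaining reaches the level where marginal profit last exceeds marginal crop damage.
That holds through level 2 (207 ≥ 143) but not at 3 (178 < 191).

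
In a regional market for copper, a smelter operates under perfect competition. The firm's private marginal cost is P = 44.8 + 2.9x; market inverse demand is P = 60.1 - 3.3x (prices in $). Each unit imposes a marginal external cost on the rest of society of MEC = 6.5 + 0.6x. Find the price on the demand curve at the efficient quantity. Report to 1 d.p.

Social marginal cost = private MC + MEC = 51.3 + 3.5x.
Set SMC = demand: 51.3 + 3.5x = 60.1 - 3.3x → x* = 1.2941.
Consumer price on the demand curve at x*: 60.1 − 3.3×1.2941 = 55.8295.

P = $55.8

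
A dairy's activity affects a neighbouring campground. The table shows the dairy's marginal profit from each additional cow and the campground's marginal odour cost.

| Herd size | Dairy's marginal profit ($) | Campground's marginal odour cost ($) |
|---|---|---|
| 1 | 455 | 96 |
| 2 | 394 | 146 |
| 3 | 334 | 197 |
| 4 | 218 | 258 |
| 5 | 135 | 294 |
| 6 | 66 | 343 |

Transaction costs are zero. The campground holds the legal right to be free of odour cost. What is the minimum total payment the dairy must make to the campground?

Efficient level: marginal profit ≥ marginal odour cost through level 3, so k* = 3.
With the campground holding the right, the dairy must at least compensate total damage at k*: 96 + 146 + 197 = 439.

$439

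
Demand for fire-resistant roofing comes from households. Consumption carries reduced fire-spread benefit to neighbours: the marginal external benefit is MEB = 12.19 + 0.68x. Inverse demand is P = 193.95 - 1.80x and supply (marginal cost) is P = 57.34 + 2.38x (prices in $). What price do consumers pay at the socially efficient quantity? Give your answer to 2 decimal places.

Social marginal benefit = demand + MEB = 206.14 - 1.12x.
Set SMB = MC: 206.14 - 1.12x = 57.34 + 2.38x → x* = 42.5143.
Consumer price on the demand curve at x*: 193.95 − 1.80×42.5143 = 117.4243.

P = $117.42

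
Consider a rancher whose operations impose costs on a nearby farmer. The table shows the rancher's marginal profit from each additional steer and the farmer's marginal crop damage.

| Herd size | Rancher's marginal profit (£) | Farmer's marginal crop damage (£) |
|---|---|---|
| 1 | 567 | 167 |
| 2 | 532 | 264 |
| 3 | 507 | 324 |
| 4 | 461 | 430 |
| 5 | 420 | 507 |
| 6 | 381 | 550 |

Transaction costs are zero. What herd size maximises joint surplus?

4

Bargaining reaches the level where marginal profit last exceeds marginal crop damage.
That holds through level 4 (461 ≥ 430) but not at 5 (420 < 507).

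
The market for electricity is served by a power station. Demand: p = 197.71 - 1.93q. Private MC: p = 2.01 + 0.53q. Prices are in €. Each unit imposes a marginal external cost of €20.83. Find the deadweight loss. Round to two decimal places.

DWL = €88.19

Market equilibrium (private): 2.01 + 0.53q = 197.71 - 1.93q → q_m = 79.5528.
Social marginal cost = private MC + MEC = 22.84 + 0.53q.
Set SMC = demand: 22.84 + 0.53q = 197.71 - 1.93q → q* = 71.0854.
Between q* and q_m the wedge SMC − demand runs linearly from 0 to MEC(q_m), so the loss is a triangle.
DWL = ½ × 8.4674 × 20.8300 = 88.1880.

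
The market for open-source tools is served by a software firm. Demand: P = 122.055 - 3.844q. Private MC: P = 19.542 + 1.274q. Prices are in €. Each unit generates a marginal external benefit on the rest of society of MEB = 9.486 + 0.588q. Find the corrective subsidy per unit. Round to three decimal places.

Social marginal cost = private MC − MEB = 10.056 + 0.686q.
Set SMC = demand: 10.056 + 0.686q = 122.055 - 3.844q → q* = 24.7238.
The Pigouvian subsidy equals MEB at q*: 9.486 + 0.588×24.7238 = 24.0236.

subsidy = €24.024 per unit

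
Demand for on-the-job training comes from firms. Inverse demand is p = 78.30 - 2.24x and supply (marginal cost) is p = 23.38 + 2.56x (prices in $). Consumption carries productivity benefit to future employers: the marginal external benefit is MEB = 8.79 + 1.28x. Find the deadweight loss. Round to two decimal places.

DWL = $78.01

Market equilibrium (private): 23.38 + 2.56x = 78.30 - 2.24x → x_m = 11.4417.
Social marginal benefit = demand + MEB = 87.09 - 0.96x.
Set SMB = MC: 87.09 - 0.96x = 23.38 + 2.56x → x* = 18.0994.
The loss is the area between SMB and MC from x* to x_m; with linear curves that's a triangle of height MEB(x_m).
DWL = ½ × 6.6577 × 23.4353 = 78.0126.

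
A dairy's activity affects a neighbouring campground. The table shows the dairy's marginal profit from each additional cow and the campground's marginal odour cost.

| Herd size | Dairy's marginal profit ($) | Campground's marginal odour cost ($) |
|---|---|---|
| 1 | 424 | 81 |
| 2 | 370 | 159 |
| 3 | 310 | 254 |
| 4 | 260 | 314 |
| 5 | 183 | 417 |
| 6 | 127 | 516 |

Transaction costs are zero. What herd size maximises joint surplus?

3

Bargaining reaches the level where marginal profit last exceeds marginal odour cost.
That holds through level 3 (310 ≥ 254) but not at 4 (260 < 314).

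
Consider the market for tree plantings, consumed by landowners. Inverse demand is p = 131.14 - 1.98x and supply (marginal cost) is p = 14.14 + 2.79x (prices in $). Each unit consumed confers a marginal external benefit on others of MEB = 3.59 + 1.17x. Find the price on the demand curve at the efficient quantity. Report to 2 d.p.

P = $64.82

Social marginal benefit = demand + MEB = 134.73 - 0.81x.
Set SMB = MC: 134.73 - 0.81x = 14.14 + 2.79x → x* = 33.4972.
Consumer price on the demand curve at x*: 131.14 − 1.98×33.4972 = 64.8155.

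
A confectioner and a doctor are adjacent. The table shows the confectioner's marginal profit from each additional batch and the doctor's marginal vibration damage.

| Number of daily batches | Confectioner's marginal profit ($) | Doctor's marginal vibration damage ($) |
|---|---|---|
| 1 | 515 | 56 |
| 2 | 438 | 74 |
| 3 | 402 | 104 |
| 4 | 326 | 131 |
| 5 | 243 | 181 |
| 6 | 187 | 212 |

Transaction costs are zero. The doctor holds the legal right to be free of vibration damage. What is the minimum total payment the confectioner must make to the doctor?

Efficient level: marginal profit ≥ marginal vibration damage through level 5, so k* = 5.
With the doctor holding the right, the confectioner must at least compensate total damage at k*: 56 + 74 + 104 + 131 + 181 = 546.

$546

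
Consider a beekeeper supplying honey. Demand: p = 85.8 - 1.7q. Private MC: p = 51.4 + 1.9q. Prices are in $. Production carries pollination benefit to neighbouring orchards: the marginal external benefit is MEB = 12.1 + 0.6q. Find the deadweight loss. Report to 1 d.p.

Market equilibrium (private): 51.4 + 1.9q = 85.8 - 1.7q → q_m = 9.5556.
Social marginal cost = private MC − MEB = 39.3 + 1.3q.
Set SMC = demand: 39.3 + 1.3q = 85.8 - 1.7q → q* = 15.5000.
Height of the DWL triangle at q_m is demand(q_m) − SMC(q_m) = MEB(q_m) = 17.8333.
DWL = ½ × 5.9444 × 17.8333 = 53.0041.

DWL = $53.0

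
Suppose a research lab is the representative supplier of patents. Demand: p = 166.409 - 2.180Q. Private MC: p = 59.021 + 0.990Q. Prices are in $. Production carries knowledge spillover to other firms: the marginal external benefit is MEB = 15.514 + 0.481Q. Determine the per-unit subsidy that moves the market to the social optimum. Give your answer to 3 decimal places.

Social marginal cost = private MC − MEB = 43.507 + 0.509Q.
Set SMC = demand: 43.507 + 0.509Q = 166.409 - 2.180Q → Q* = 45.7055.
The Pigouvian subsidy equals MEB at Q*: 15.514 + 0.481×45.7055 = 37.4983.

subsidy = $37.498 per unit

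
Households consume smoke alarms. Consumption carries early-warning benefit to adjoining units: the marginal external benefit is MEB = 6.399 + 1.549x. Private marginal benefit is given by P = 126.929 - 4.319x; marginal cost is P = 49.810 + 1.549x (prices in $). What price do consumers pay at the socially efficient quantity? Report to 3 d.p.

P = $43.411

Social marginal benefit = demand + MEB = 133.328 - 2.770x.
Set SMB = MC: 133.328 - 2.770x = 49.810 + 1.549x → x* = 19.3373.
Consumer price on the demand curve at x*: 126.929 − 4.319×19.3373 = 43.4112.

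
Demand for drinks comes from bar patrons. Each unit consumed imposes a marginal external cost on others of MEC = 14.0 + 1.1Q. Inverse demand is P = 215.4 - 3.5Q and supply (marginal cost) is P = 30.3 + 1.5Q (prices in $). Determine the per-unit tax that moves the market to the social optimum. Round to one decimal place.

Social marginal benefit = demand − MEC = 201.4 - 4.6Q.
Set SMB = MC: 201.4 - 4.6Q = 30.3 + 1.5Q → Q* = 28.0492.
The Pigouvian tax equals MEC at Q*: 14.0 + 1.1×28.0492 = 44.8541.

tax = $44.9 per unit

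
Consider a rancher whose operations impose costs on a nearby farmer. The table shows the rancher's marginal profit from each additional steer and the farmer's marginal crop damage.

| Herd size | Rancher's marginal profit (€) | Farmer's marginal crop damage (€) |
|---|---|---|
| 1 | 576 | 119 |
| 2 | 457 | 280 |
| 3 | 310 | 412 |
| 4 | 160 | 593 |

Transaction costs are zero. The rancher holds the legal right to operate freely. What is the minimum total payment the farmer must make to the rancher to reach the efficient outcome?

Left alone the rancher would choose level 4 (marginal profit stays positive).
Efficient level: k* = 2 (marginal profit ≥ marginal crop damage through 2).
The farmer must at least cover the rancher's forgone profit from cutting 4→2: 310 + 160 = 470.

€470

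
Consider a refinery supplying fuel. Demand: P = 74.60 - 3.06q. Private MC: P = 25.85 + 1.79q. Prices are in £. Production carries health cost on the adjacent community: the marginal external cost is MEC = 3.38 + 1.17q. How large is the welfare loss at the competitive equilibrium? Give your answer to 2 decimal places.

DWL = £19.04

Market equilibrium (private): 25.85 + 1.79q = 74.60 - 3.06q → q_m = 10.0515.
Social marginal cost = private MC + MEC = 29.23 + 2.96q.
Set SMC = demand: 29.23 + 2.96q = 74.60 - 3.06q → q* = 7.5365.
Height of the DWL triangle at q_m is SMC(q_m) − demand(q_m) = MEC(q_m) = 15.1403.
DWL = ½ × 2.5150 × 15.1403 = 19.0389.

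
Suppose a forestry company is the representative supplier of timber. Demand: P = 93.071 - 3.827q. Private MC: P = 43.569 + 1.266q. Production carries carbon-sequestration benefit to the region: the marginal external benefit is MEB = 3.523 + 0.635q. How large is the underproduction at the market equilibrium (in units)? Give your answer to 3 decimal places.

Market equilibrium (private): 43.569 + 1.266q = 93.071 - 3.827q → q_m = 9.7196.
Social marginal cost = private MC − MEB = 40.046 + 0.631q.
Set SMC = demand: 40.046 + 0.631q = 93.071 - 3.827q → q* = 11.8943.
Gap = |9.7196 − 11.8943| = 2.1747.

2.175 units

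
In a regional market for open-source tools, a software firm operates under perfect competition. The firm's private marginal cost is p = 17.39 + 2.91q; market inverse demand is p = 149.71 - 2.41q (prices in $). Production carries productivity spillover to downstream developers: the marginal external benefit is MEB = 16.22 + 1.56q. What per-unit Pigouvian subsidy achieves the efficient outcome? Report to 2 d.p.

subsidy = $77.85 per unit

Social marginal cost = private MC − MEB = 1.17 + 1.35q.
Set SMC = demand: 1.17 + 1.35q = 149.71 - 2.41q → q* = 39.5053.
The Pigouvian subsidy equals MEB at q*: 16.22 + 1.56×39.5053 = 77.8483.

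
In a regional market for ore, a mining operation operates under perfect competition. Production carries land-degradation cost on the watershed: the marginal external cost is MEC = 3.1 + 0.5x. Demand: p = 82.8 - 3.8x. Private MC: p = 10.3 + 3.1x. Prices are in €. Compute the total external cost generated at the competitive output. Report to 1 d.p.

Market equilibrium (private): 10.3 + 3.1x = 82.8 - 3.8x → x_m = 10.5072.
Total external cost = ∫₀^{x_m} (3.1 + 0.5x) dx = 3.1×10.5072 + ½×0.5×10.5072² = 60.1726.

€60.2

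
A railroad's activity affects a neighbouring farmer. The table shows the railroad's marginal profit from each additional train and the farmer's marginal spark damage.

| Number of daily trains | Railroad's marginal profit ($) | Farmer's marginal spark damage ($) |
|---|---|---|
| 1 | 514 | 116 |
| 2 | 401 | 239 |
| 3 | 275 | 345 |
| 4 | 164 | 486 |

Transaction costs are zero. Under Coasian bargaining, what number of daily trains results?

Bargaining reaches the level where marginal profit last exceeds marginal spark damage.
That holds through level 2 (401 ≥ 239) but not at 3 (275 < 345).

2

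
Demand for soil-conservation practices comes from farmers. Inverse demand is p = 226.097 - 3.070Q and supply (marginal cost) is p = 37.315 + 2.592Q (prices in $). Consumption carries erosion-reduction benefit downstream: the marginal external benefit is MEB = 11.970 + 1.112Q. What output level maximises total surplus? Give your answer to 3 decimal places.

Q* = 44.121

Social marginal benefit = demand + MEB = 238.067 - 1.958Q.
Set SMB = MC: 238.067 - 1.958Q = 37.315 + 2.592Q → Q* = 44.1213.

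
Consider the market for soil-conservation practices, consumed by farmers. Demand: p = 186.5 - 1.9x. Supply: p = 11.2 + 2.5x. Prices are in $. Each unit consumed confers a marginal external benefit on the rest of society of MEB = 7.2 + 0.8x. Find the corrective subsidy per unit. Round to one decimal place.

Social marginal benefit = demand + MEB = 193.7 - 1.1x.
Set SMB = MC: 193.7 - 1.1x = 11.2 + 2.5x → x* = 50.6944.
The Pigouvian subsidy equals MEB at x*: 7.2 + 0.8×50.6944 = 47.7555.

subsidy = $47.8 per unit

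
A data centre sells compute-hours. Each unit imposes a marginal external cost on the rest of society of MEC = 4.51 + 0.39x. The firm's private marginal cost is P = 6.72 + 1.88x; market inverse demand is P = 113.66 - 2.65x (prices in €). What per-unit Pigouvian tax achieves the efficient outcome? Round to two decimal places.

Social marginal cost = private MC + MEC = 11.23 + 2.27x.
Set SMC = demand: 11.23 + 2.27x = 113.66 - 2.65x → x* = 20.8191.
The Pigouvian tax equals MEC at x*: 4.51 + 0.39×20.8191 = 12.6294.

tax = €12.63 per unit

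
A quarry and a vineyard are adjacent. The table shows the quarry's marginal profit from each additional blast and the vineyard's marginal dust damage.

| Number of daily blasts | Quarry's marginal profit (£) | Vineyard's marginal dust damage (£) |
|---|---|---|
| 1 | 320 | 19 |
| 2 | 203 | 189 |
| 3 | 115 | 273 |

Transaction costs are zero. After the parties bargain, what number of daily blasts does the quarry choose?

Bargaining reaches the level where marginal profit last exceeds marginal dust damage.
That holds through level 2 (203 ≥ 189) but not at 3 (115 < 273).

2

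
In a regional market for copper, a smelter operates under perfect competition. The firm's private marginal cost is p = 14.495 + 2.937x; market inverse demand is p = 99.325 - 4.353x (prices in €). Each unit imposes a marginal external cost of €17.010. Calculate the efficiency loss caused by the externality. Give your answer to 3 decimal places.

Market equilibrium (private): 14.495 + 2.937x = 99.325 - 4.353x → x_m = 11.6365.
Social marginal cost = private MC + MEC = 31.505 + 2.937x.
Set SMC = demand: 31.505 + 2.937x = 99.325 - 4.353x → x* = 9.3032.
The welfare-loss triangle has base |x_m − x*| and height MEC(x_m) (the vertical gap between SMC and demand is zero at x* and MEC at x_m).
DWL = ½ × 2.3333 × 17.0100 = 19.8447.

DWL = €19.845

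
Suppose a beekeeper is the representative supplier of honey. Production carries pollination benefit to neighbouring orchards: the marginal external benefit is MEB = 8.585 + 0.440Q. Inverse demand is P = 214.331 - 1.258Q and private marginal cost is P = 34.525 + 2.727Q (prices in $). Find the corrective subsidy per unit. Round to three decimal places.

Social marginal cost = private MC − MEB = 25.940 + 2.287Q.
Set SMC = demand: 25.940 + 2.287Q = 214.331 - 1.258Q → Q* = 53.1427.
The Pigouvian subsidy equals MEB at Q*: 8.585 + 0.440×53.1427 = 31.9678.

subsidy = $31.968 per unit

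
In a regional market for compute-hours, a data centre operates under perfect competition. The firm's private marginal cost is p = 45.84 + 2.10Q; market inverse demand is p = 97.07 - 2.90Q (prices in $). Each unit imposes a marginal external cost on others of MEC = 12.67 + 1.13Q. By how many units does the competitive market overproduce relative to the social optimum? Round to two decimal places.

Market equilibrium (private): 45.84 + 2.10Q = 97.07 - 2.90Q → Q_m = 10.2460.
Social marginal cost = private MC + MEC = 58.51 + 3.23Q.
Set SMC = demand: 58.51 + 3.23Q = 97.07 - 2.90Q → Q* = 6.2904.
Gap = |10.2460 − 6.2904| = 3.9556.

3.96 units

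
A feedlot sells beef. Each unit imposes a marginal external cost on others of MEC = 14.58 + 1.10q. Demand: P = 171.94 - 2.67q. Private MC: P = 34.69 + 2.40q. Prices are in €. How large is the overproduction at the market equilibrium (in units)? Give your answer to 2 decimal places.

Market equilibrium (private): 34.69 + 2.40q = 171.94 - 2.67q → q_m = 27.0710.
Social marginal cost = private MC + MEC = 49.27 + 3.50q.
Set SMC = demand: 49.27 + 3.50q = 171.94 - 2.67q → q* = 19.8817.
Gap = |27.0710 − 19.8817| = 7.1893.

7.19 units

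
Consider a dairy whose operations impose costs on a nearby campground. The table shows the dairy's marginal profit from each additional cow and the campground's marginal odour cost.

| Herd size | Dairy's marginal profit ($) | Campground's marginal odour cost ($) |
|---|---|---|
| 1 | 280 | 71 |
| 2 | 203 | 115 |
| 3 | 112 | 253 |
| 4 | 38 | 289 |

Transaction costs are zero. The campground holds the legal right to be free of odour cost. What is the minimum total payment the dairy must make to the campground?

$186

Efficient level: marginal profit ≥ marginal odour cost through level 2, so k* = 2.
With the campground holding the right, the dairy must at least compensate total damage at k*: 71 + 115 = 186.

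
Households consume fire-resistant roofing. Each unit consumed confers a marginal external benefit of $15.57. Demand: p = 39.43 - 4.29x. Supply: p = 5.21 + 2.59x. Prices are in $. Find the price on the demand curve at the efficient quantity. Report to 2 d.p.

P = $8.38

Social marginal benefit = demand + MEB = 55.00 - 4.29x.
Set SMB = MC: 55.00 - 4.29x = 5.21 + 2.59x → x* = 7.2369.
Consumer price on the demand curve at x*: 39.43 − 4.29×7.2369 = 8.3837.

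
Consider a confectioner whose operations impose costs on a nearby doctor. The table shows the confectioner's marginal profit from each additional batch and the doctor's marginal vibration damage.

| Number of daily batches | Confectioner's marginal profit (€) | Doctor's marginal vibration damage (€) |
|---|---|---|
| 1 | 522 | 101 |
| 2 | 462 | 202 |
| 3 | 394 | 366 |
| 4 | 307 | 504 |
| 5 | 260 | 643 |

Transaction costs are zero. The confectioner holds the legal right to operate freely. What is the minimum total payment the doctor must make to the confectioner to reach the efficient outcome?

€567

Left alone the confectioner would choose level 5 (marginal profit stays positive).
Efficient level: k* = 3 (marginal profit ≥ marginal vibration damage through 3).
The doctor must at least cover the confectioner's forgone profit from cutting 5→3: 307 + 260 = 567.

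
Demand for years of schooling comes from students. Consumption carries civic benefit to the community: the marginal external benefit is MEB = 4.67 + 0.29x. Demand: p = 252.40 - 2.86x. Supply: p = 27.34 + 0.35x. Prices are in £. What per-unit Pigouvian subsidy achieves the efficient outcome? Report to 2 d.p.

subsidy = £27.49 per unit

Social marginal benefit = demand + MEB = 257.07 - 2.57x.
Set SMB = MC: 257.07 - 2.57x = 27.34 + 0.35x → x* = 78.6747.
The Pigouvian subsidy equals MEB at x*: 4.67 + 0.29×78.6747 = 27.4857.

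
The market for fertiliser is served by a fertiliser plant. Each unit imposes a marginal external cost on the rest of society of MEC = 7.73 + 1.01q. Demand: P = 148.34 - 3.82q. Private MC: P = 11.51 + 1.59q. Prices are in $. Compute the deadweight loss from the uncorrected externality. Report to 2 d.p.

DWL = $86.23

Market equilibrium (private): 11.51 + 1.59q = 148.34 - 3.82q → q_m = 25.2921.
Social marginal cost = private MC + MEC = 19.24 + 2.60q.
Set SMC = demand: 19.24 + 2.60q = 148.34 - 3.82q → q* = 20.1090.
The welfare-loss triangle has base |q_m − q*| and height MEC(q_m) (the vertical gap between SMC and demand is zero at q* and MEC at q_m).
DWL = ½ × 5.1831 × 33.2750 = 86.2338.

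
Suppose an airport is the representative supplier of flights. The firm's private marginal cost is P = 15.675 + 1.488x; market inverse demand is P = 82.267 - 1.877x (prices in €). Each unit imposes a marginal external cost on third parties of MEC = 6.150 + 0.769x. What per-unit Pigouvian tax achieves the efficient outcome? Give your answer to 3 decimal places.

Social marginal cost = private MC + MEC = 21.825 + 2.257x.
Set SMC = demand: 21.825 + 2.257x = 82.267 - 1.877x → x* = 14.6207.
The Pigouvian tax equals MEC at x*: 6.150 + 0.769×14.6207 = 17.3933.

tax = €17.393 per unit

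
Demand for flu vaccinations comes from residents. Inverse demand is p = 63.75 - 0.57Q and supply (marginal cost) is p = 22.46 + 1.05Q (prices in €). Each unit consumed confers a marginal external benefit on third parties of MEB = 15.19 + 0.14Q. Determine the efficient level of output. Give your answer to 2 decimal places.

Social marginal benefit = demand + MEB = 78.94 - 0.43Q.
Set SMB = MC: 78.94 - 0.43Q = 22.46 + 1.05Q → Q* = 38.1622.

Q* = 38.16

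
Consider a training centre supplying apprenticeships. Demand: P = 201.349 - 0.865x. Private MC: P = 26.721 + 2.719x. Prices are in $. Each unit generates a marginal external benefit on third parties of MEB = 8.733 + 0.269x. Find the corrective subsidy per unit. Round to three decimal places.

Social marginal cost = private MC − MEB = 17.988 + 2.450x.
Set SMC = demand: 17.988 + 2.450x = 201.349 - 0.865x → x* = 55.3125.
The Pigouvian subsidy equals MEB at x*: 8.733 + 0.269×55.3125 = 23.6121.

subsidy = $23.612 per unit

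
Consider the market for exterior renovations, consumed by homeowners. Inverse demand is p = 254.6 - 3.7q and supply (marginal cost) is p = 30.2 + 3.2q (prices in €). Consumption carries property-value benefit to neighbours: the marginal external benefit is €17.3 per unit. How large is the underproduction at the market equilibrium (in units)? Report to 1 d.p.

Market equilibrium (private): 30.2 + 3.2q = 254.6 - 3.7q → q_m = 32.5217.
Social marginal benefit = demand + MEB = 271.9 - 3.7q.
Set SMB = MC: 271.9 - 3.7q = 30.2 + 3.2q → q* = 35.0290.
Gap = |32.5217 − 35.0290| = 2.5073.

2.5 units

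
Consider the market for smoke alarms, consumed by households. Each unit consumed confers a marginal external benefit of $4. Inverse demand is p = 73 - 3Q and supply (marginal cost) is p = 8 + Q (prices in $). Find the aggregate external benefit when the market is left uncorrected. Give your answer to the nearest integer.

Market equilibrium (private): 8 + Q = 73 - 3Q → Q_m = 16.2500.
Total external benefit = MEB × Q_m = 4 × 16.2500 = 65.0000.

$65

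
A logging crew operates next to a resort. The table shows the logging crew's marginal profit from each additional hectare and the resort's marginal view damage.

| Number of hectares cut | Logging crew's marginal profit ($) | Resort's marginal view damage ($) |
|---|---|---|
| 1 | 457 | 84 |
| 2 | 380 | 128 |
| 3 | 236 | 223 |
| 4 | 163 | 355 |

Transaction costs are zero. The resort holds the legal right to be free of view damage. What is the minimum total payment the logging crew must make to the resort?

Efficient level: marginal profit ≥ marginal view damage through level 3, so k* = 3.
With the resort holding the right, the logging crew must at least compensate total damage at k*: 84 + 128 + 223 = 435.

$435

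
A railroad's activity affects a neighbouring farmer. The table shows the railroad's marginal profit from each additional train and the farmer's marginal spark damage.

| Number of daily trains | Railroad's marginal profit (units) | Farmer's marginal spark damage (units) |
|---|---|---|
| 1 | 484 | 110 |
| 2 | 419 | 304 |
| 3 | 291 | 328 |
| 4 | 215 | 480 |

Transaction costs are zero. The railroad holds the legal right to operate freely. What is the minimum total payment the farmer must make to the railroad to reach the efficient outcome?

Left alone the railroad would choose level 4 (marginal profit stays positive).
Efficient level: k* = 2 (marginal profit ≥ marginal spark damage through 2).
The farmer must at least cover the railroad's forgone profit from cutting 4→2: 291 + 215 = 506.

506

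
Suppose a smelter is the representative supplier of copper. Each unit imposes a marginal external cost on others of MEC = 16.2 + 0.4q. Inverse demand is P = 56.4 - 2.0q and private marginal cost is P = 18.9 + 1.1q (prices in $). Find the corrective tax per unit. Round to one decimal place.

Social marginal cost = private MC + MEC = 35.1 + 1.5q.
Set SMC = demand: 35.1 + 1.5q = 56.4 - 2.0q → q* = 6.0857.
The Pigouvian tax equals MEC at q*: 16.2 + 0.4×6.0857 = 18.6343.

tax = $18.6 per unit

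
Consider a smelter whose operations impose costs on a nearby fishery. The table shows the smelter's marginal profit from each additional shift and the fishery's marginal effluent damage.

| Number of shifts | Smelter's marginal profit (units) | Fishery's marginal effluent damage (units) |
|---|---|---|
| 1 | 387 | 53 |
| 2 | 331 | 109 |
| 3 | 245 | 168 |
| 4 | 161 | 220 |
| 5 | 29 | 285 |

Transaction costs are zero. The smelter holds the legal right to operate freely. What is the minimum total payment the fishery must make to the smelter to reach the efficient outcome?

Left alone the smelter would choose level 5 (marginal profit stays positive).
Efficient level: k* = 3 (marginal profit ≥ marginal effluent damage through 3).
The fishery must at least cover the smelter's forgone profit from cutting 5→3: 161 + 29 = 190.

190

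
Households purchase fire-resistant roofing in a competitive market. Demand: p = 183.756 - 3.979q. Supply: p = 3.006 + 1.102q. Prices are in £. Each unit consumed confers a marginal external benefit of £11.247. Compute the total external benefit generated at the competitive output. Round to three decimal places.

Market equilibrium (private): 3.006 + 1.102q = 183.756 - 3.979q → q_m = 35.5737.
Total external benefit = MEB × q_m = 11.247 × 35.5737 = 400.0974.

£400.097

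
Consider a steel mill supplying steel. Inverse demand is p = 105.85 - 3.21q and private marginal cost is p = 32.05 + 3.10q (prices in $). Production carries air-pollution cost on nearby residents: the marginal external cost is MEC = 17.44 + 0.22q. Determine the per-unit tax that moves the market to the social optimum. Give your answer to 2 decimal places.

tax = $19.34 per unit

Social marginal cost = private MC + MEC = 49.49 + 3.32q.
Set SMC = demand: 49.49 + 3.32q = 105.85 - 3.21q → q* = 8.6309.
The Pigouvian tax equals MEC at q*: 17.44 + 0.22×8.6309 = 19.3388.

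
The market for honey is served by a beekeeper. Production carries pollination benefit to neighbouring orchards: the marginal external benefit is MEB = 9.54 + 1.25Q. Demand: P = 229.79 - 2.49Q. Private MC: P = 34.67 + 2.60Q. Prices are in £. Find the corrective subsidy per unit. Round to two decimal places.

Social marginal cost = private MC − MEB = 25.13 + 1.35Q.
Set SMC = demand: 25.13 + 1.35Q = 229.79 - 2.49Q → Q* = 53.2969.
The Pigouvian subsidy equals MEB at Q*: 9.54 + 1.25×53.2969 = 76.1611.

subsidy = £76.16 per unit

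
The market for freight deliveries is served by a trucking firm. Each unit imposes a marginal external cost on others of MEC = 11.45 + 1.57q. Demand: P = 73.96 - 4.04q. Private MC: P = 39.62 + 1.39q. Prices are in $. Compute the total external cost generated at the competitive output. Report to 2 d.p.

Market equilibrium (private): 39.62 + 1.39q = 73.96 - 4.04q → q_m = 6.3241.
Total external cost = ∫₀^{q_m} (11.45 + 1.57q) dq = 11.45×6.3241 + ½×1.57×6.3241² = 103.8064.

$103.81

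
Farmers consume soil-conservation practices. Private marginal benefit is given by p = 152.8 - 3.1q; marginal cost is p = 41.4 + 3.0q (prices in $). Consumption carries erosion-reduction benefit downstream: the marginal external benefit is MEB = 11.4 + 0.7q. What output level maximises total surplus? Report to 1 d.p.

q* = 22.7

Social marginal benefit = demand + MEB = 164.2 - 2.4q.
Set SMB = MC: 164.2 - 2.4q = 41.4 + 3.0q → q* = 22.7407.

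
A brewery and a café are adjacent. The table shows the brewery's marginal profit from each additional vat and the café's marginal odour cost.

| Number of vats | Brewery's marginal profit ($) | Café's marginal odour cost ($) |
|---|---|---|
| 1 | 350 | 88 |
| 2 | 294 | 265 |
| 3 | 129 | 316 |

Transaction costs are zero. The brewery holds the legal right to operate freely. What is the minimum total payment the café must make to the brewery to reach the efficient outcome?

Left alone the brewery would choose level 3 (marginal profit stays positive).
Efficient level: k* = 2 (marginal profit ≥ marginal odour cost through 2).
The café must at least cover the brewery's forgone profit from cutting 3→2: 129 = 129.

$129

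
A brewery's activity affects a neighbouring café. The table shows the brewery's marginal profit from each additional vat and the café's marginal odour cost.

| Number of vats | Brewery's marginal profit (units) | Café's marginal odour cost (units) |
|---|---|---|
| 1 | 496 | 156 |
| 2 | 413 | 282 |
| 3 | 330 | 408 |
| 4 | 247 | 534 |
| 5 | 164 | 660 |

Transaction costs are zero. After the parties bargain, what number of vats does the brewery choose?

2

Bargaining reaches the level where marginal profit last exceeds marginal odour cost.
That holds through level 2 (413 ≥ 282) but not at 3 (330 < 408).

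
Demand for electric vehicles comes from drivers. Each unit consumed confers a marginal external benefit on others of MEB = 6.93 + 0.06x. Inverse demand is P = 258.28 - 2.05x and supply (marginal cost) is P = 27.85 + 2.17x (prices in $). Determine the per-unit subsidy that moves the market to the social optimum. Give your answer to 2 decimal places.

Social marginal benefit = demand + MEB = 265.21 - 1.99x.
Set SMB = MC: 265.21 - 1.99x = 27.85 + 2.17x → x* = 57.0577.
The Pigouvian subsidy equals MEB at x*: 6.93 + 0.06×57.0577 = 10.3535.

subsidy = $10.35 per unit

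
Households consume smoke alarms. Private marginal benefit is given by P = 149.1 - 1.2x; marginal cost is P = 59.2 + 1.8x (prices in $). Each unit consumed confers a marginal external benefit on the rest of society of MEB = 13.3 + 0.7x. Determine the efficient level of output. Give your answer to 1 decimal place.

Social marginal benefit = demand + MEB = 162.4 - 0.5x.
Set SMB = MC: 162.4 - 0.5x = 59.2 + 1.8x → x* = 44.8696.

x* = 44.9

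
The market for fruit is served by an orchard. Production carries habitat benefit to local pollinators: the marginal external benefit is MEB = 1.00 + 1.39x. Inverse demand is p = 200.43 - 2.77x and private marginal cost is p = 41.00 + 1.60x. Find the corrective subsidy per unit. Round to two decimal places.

subsidy = 75.83 per unit

Social marginal cost = private MC − MEB = 40.00 + 0.21x.
Set SMC = demand: 40.00 + 0.21x = 200.43 - 2.77x → x* = 53.8356.
The Pigouvian subsidy equals MEB at x*: 1.00 + 1.39×53.8356 = 75.8315.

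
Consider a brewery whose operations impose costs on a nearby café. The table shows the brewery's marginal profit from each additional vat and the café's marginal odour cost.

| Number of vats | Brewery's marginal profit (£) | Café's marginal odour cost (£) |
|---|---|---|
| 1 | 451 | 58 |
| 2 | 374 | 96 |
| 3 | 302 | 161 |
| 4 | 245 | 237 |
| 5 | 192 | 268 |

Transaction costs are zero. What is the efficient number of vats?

Bargaining reaches the level where marginal profit last exceeds marginal odour cost.
That holds through level 4 (245 ≥ 237) but not at 5 (192 < 268).

4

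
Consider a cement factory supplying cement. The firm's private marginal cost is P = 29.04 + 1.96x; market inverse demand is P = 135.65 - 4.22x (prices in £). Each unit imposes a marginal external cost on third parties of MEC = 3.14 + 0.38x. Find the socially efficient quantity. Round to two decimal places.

x* = 15.77

Social marginal cost = private MC + MEC = 32.18 + 2.34x.
Set SMC = demand: 32.18 + 2.34x = 135.65 - 4.22x → x* = 15.7729.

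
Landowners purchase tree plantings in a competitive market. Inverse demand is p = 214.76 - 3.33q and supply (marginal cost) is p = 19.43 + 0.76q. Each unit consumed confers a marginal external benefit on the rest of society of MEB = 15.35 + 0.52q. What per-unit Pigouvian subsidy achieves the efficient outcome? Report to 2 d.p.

subsidy = 46.04 per unit

Social marginal benefit = demand + MEB = 230.11 - 2.81q.
Set SMB = MC: 230.11 - 2.81q = 19.43 + 0.76q → q* = 59.0140.
The Pigouvian subsidy equals MEB at q*: 15.35 + 0.52×59.0140 = 46.0373.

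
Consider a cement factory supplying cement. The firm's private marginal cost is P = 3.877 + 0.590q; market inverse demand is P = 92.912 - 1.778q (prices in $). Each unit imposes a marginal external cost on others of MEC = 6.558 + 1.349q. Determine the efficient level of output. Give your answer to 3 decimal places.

Social marginal cost = private MC + MEC = 10.435 + 1.939q.
Set SMC = demand: 10.435 + 1.939q = 92.912 - 1.778q → q* = 22.1891.

q* = 22.189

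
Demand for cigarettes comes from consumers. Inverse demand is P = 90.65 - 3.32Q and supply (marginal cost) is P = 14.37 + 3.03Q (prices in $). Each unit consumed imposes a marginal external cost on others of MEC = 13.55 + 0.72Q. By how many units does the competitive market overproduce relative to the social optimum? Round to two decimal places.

3.14 units

Market equilibrium (private): 14.37 + 3.03Q = 90.65 - 3.32Q → Q_m = 12.0126.
Social marginal benefit = demand − MEC = 77.10 - 4.04Q.
Set SMB = MC: 77.10 - 4.04Q = 14.37 + 3.03Q → Q* = 8.8727.
Gap = |12.0126 − 8.8727| = 3.1399.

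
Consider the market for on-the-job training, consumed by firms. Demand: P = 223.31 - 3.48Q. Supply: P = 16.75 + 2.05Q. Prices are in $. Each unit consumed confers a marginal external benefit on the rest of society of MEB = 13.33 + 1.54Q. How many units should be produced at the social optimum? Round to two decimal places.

Q* = 55.11

Social marginal benefit = demand + MEB = 236.64 - 1.94Q.
Set SMB = MC: 236.64 - 1.94Q = 16.75 + 2.05Q → Q* = 55.1103.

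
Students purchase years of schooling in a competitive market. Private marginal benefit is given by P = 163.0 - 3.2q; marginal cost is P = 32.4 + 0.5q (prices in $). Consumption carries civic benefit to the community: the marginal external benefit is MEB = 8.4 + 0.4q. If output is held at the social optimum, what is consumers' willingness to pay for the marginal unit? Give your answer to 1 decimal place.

Social marginal benefit = demand + MEB = 171.4 - 2.8q.
Set SMB = MC: 171.4 - 2.8q = 32.4 + 0.5q → q* = 42.1212.
Consumer price on the demand curve at q*: 163.0 − 3.2×42.1212 = 28.2122.

P = $28.2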